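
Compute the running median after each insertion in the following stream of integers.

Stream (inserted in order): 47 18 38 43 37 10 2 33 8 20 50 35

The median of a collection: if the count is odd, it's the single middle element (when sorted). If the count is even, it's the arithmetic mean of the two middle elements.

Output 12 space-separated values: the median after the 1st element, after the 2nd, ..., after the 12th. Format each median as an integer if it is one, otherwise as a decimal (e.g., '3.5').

Step 1: insert 47 -> lo=[47] (size 1, max 47) hi=[] (size 0) -> median=47
Step 2: insert 18 -> lo=[18] (size 1, max 18) hi=[47] (size 1, min 47) -> median=32.5
Step 3: insert 38 -> lo=[18, 38] (size 2, max 38) hi=[47] (size 1, min 47) -> median=38
Step 4: insert 43 -> lo=[18, 38] (size 2, max 38) hi=[43, 47] (size 2, min 43) -> median=40.5
Step 5: insert 37 -> lo=[18, 37, 38] (size 3, max 38) hi=[43, 47] (size 2, min 43) -> median=38
Step 6: insert 10 -> lo=[10, 18, 37] (size 3, max 37) hi=[38, 43, 47] (size 3, min 38) -> median=37.5
Step 7: insert 2 -> lo=[2, 10, 18, 37] (size 4, max 37) hi=[38, 43, 47] (size 3, min 38) -> median=37
Step 8: insert 33 -> lo=[2, 10, 18, 33] (size 4, max 33) hi=[37, 38, 43, 47] (size 4, min 37) -> median=35
Step 9: insert 8 -> lo=[2, 8, 10, 18, 33] (size 5, max 33) hi=[37, 38, 43, 47] (size 4, min 37) -> median=33
Step 10: insert 20 -> lo=[2, 8, 10, 18, 20] (size 5, max 20) hi=[33, 37, 38, 43, 47] (size 5, min 33) -> median=26.5
Step 11: insert 50 -> lo=[2, 8, 10, 18, 20, 33] (size 6, max 33) hi=[37, 38, 43, 47, 50] (size 5, min 37) -> median=33
Step 12: insert 35 -> lo=[2, 8, 10, 18, 20, 33] (size 6, max 33) hi=[35, 37, 38, 43, 47, 50] (size 6, min 35) -> median=34

Answer: 47 32.5 38 40.5 38 37.5 37 35 33 26.5 33 34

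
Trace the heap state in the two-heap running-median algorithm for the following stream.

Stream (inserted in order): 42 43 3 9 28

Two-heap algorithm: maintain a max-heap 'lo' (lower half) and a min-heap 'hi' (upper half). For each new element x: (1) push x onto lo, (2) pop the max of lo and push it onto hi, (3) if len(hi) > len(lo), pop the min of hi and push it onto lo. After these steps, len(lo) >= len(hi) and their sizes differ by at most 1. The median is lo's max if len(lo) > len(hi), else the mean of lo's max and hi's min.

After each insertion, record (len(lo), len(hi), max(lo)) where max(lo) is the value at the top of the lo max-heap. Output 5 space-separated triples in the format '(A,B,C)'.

Step 1: insert 42 -> lo=[42] hi=[] -> (len(lo)=1, len(hi)=0, max(lo)=42)
Step 2: insert 43 -> lo=[42] hi=[43] -> (len(lo)=1, len(hi)=1, max(lo)=42)
Step 3: insert 3 -> lo=[3, 42] hi=[43] -> (len(lo)=2, len(hi)=1, max(lo)=42)
Step 4: insert 9 -> lo=[3, 9] hi=[42, 43] -> (len(lo)=2, len(hi)=2, max(lo)=9)
Step 5: insert 28 -> lo=[3, 9, 28] hi=[42, 43] -> (len(lo)=3, len(hi)=2, max(lo)=28)

Answer: (1,0,42) (1,1,42) (2,1,42) (2,2,9) (3,2,28)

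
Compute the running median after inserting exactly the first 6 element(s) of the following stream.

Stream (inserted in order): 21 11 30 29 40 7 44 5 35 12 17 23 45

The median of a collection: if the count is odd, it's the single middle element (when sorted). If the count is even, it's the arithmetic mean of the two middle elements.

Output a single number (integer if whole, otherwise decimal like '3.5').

Step 1: insert 21 -> lo=[21] (size 1, max 21) hi=[] (size 0) -> median=21
Step 2: insert 11 -> lo=[11] (size 1, max 11) hi=[21] (size 1, min 21) -> median=16
Step 3: insert 30 -> lo=[11, 21] (size 2, max 21) hi=[30] (size 1, min 30) -> median=21
Step 4: insert 29 -> lo=[11, 21] (size 2, max 21) hi=[29, 30] (size 2, min 29) -> median=25
Step 5: insert 40 -> lo=[11, 21, 29] (size 3, max 29) hi=[30, 40] (size 2, min 30) -> median=29
Step 6: insert 7 -> lo=[7, 11, 21] (size 3, max 21) hi=[29, 30, 40] (size 3, min 29) -> median=25

Answer: 25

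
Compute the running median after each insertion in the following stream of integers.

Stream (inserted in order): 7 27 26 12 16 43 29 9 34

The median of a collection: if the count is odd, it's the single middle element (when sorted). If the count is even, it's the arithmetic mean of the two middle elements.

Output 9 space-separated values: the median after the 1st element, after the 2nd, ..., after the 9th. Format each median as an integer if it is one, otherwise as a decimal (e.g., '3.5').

Step 1: insert 7 -> lo=[7] (size 1, max 7) hi=[] (size 0) -> median=7
Step 2: insert 27 -> lo=[7] (size 1, max 7) hi=[27] (size 1, min 27) -> median=17
Step 3: insert 26 -> lo=[7, 26] (size 2, max 26) hi=[27] (size 1, min 27) -> median=26
Step 4: insert 12 -> lo=[7, 12] (size 2, max 12) hi=[26, 27] (size 2, min 26) -> median=19
Step 5: insert 16 -> lo=[7, 12, 16] (size 3, max 16) hi=[26, 27] (size 2, min 26) -> median=16
Step 6: insert 43 -> lo=[7, 12, 16] (size 3, max 16) hi=[26, 27, 43] (size 3, min 26) -> median=21
Step 7: insert 29 -> lo=[7, 12, 16, 26] (size 4, max 26) hi=[27, 29, 43] (size 3, min 27) -> median=26
Step 8: insert 9 -> lo=[7, 9, 12, 16] (size 4, max 16) hi=[26, 27, 29, 43] (size 4, min 26) -> median=21
Step 9: insert 34 -> lo=[7, 9, 12, 16, 26] (size 5, max 26) hi=[27, 29, 34, 43] (size 4, min 27) -> median=26

Answer: 7 17 26 19 16 21 26 21 26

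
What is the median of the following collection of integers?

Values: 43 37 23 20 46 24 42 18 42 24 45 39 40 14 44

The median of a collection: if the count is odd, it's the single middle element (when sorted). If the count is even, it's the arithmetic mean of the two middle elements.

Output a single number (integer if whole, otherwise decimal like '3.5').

Step 1: insert 43 -> lo=[43] (size 1, max 43) hi=[] (size 0) -> median=43
Step 2: insert 37 -> lo=[37] (size 1, max 37) hi=[43] (size 1, min 43) -> median=40
Step 3: insert 23 -> lo=[23, 37] (size 2, max 37) hi=[43] (size 1, min 43) -> median=37
Step 4: insert 20 -> lo=[20, 23] (size 2, max 23) hi=[37, 43] (size 2, min 37) -> median=30
Step 5: insert 46 -> lo=[20, 23, 37] (size 3, max 37) hi=[43, 46] (size 2, min 43) -> median=37
Step 6: insert 24 -> lo=[20, 23, 24] (size 3, max 24) hi=[37, 43, 46] (size 3, min 37) -> median=30.5
Step 7: insert 42 -> lo=[20, 23, 24, 37] (size 4, max 37) hi=[42, 43, 46] (size 3, min 42) -> median=37
Step 8: insert 18 -> lo=[18, 20, 23, 24] (size 4, max 24) hi=[37, 42, 43, 46] (size 4, min 37) -> median=30.5
Step 9: insert 42 -> lo=[18, 20, 23, 24, 37] (size 5, max 37) hi=[42, 42, 43, 46] (size 4, min 42) -> median=37
Step 10: insert 24 -> lo=[18, 20, 23, 24, 24] (size 5, max 24) hi=[37, 42, 42, 43, 46] (size 5, min 37) -> median=30.5
Step 11: insert 45 -> lo=[18, 20, 23, 24, 24, 37] (size 6, max 37) hi=[42, 42, 43, 45, 46] (size 5, min 42) -> median=37
Step 12: insert 39 -> lo=[18, 20, 23, 24, 24, 37] (size 6, max 37) hi=[39, 42, 42, 43, 45, 46] (size 6, min 39) -> median=38
Step 13: insert 40 -> lo=[18, 20, 23, 24, 24, 37, 39] (size 7, max 39) hi=[40, 42, 42, 43, 45, 46] (size 6, min 40) -> median=39
Step 14: insert 14 -> lo=[14, 18, 20, 23, 24, 24, 37] (size 7, max 37) hi=[39, 40, 42, 42, 43, 45, 46] (size 7, min 39) -> median=38
Step 15: insert 44 -> lo=[14, 18, 20, 23, 24, 24, 37, 39] (size 8, max 39) hi=[40, 42, 42, 43, 44, 45, 46] (size 7, min 40) -> median=39

Answer: 39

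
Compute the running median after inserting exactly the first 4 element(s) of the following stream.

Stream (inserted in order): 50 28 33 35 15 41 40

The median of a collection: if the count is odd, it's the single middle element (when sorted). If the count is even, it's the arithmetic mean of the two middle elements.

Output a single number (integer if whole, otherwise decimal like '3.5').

Step 1: insert 50 -> lo=[50] (size 1, max 50) hi=[] (size 0) -> median=50
Step 2: insert 28 -> lo=[28] (size 1, max 28) hi=[50] (size 1, min 50) -> median=39
Step 3: insert 33 -> lo=[28, 33] (size 2, max 33) hi=[50] (size 1, min 50) -> median=33
Step 4: insert 35 -> lo=[28, 33] (size 2, max 33) hi=[35, 50] (size 2, min 35) -> median=34

Answer: 34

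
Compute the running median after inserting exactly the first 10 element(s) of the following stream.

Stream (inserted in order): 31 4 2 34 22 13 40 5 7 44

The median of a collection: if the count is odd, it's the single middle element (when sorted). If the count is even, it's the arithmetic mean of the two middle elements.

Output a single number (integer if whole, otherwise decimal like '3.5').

Answer: 17.5

Derivation:
Step 1: insert 31 -> lo=[31] (size 1, max 31) hi=[] (size 0) -> median=31
Step 2: insert 4 -> lo=[4] (size 1, max 4) hi=[31] (size 1, min 31) -> median=17.5
Step 3: insert 2 -> lo=[2, 4] (size 2, max 4) hi=[31] (size 1, min 31) -> median=4
Step 4: insert 34 -> lo=[2, 4] (size 2, max 4) hi=[31, 34] (size 2, min 31) -> median=17.5
Step 5: insert 22 -> lo=[2, 4, 22] (size 3, max 22) hi=[31, 34] (size 2, min 31) -> median=22
Step 6: insert 13 -> lo=[2, 4, 13] (size 3, max 13) hi=[22, 31, 34] (size 3, min 22) -> median=17.5
Step 7: insert 40 -> lo=[2, 4, 13, 22] (size 4, max 22) hi=[31, 34, 40] (size 3, min 31) -> median=22
Step 8: insert 5 -> lo=[2, 4, 5, 13] (size 4, max 13) hi=[22, 31, 34, 40] (size 4, min 22) -> median=17.5
Step 9: insert 7 -> lo=[2, 4, 5, 7, 13] (size 5, max 13) hi=[22, 31, 34, 40] (size 4, min 22) -> median=13
Step 10: insert 44 -> lo=[2, 4, 5, 7, 13] (size 5, max 13) hi=[22, 31, 34, 40, 44] (size 5, min 22) -> median=17.5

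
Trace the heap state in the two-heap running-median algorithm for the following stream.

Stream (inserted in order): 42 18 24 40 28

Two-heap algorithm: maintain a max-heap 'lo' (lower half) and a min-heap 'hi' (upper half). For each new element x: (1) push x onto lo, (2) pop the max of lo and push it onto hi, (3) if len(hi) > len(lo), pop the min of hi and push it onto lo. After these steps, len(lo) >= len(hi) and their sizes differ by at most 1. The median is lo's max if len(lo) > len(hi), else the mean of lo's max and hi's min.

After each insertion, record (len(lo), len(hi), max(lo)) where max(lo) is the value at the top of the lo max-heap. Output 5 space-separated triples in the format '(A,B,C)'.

Step 1: insert 42 -> lo=[42] hi=[] -> (len(lo)=1, len(hi)=0, max(lo)=42)
Step 2: insert 18 -> lo=[18] hi=[42] -> (len(lo)=1, len(hi)=1, max(lo)=18)
Step 3: insert 24 -> lo=[18, 24] hi=[42] -> (len(lo)=2, len(hi)=1, max(lo)=24)
Step 4: insert 40 -> lo=[18, 24] hi=[40, 42] -> (len(lo)=2, len(hi)=2, max(lo)=24)
Step 5: insert 28 -> lo=[18, 24, 28] hi=[40, 42] -> (len(lo)=3, len(hi)=2, max(lo)=28)

Answer: (1,0,42) (1,1,18) (2,1,24) (2,2,24) (3,2,28)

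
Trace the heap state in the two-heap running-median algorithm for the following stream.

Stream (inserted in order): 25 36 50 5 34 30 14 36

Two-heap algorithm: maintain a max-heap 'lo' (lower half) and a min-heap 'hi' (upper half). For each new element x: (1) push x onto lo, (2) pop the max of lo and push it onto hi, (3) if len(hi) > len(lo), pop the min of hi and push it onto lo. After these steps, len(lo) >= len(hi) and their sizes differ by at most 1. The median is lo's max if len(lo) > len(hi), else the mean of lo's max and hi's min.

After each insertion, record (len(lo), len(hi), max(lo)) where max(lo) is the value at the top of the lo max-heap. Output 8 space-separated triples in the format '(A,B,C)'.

Answer: (1,0,25) (1,1,25) (2,1,36) (2,2,25) (3,2,34) (3,3,30) (4,3,30) (4,4,30)

Derivation:
Step 1: insert 25 -> lo=[25] hi=[] -> (len(lo)=1, len(hi)=0, max(lo)=25)
Step 2: insert 36 -> lo=[25] hi=[36] -> (len(lo)=1, len(hi)=1, max(lo)=25)
Step 3: insert 50 -> lo=[25, 36] hi=[50] -> (len(lo)=2, len(hi)=1, max(lo)=36)
Step 4: insert 5 -> lo=[5, 25] hi=[36, 50] -> (len(lo)=2, len(hi)=2, max(lo)=25)
Step 5: insert 34 -> lo=[5, 25, 34] hi=[36, 50] -> (len(lo)=3, len(hi)=2, max(lo)=34)
Step 6: insert 30 -> lo=[5, 25, 30] hi=[34, 36, 50] -> (len(lo)=3, len(hi)=3, max(lo)=30)
Step 7: insert 14 -> lo=[5, 14, 25, 30] hi=[34, 36, 50] -> (len(lo)=4, len(hi)=3, max(lo)=30)
Step 8: insert 36 -> lo=[5, 14, 25, 30] hi=[34, 36, 36, 50] -> (len(lo)=4, len(hi)=4, max(lo)=30)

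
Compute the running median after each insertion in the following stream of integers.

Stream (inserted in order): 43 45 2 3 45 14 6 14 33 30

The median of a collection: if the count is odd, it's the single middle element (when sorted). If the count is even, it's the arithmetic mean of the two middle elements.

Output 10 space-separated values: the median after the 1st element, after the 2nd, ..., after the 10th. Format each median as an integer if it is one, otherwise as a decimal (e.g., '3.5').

Answer: 43 44 43 23 43 28.5 14 14 14 22

Derivation:
Step 1: insert 43 -> lo=[43] (size 1, max 43) hi=[] (size 0) -> median=43
Step 2: insert 45 -> lo=[43] (size 1, max 43) hi=[45] (size 1, min 45) -> median=44
Step 3: insert 2 -> lo=[2, 43] (size 2, max 43) hi=[45] (size 1, min 45) -> median=43
Step 4: insert 3 -> lo=[2, 3] (size 2, max 3) hi=[43, 45] (size 2, min 43) -> median=23
Step 5: insert 45 -> lo=[2, 3, 43] (size 3, max 43) hi=[45, 45] (size 2, min 45) -> median=43
Step 6: insert 14 -> lo=[2, 3, 14] (size 3, max 14) hi=[43, 45, 45] (size 3, min 43) -> median=28.5
Step 7: insert 6 -> lo=[2, 3, 6, 14] (size 4, max 14) hi=[43, 45, 45] (size 3, min 43) -> median=14
Step 8: insert 14 -> lo=[2, 3, 6, 14] (size 4, max 14) hi=[14, 43, 45, 45] (size 4, min 14) -> median=14
Step 9: insert 33 -> lo=[2, 3, 6, 14, 14] (size 5, max 14) hi=[33, 43, 45, 45] (size 4, min 33) -> median=14
Step 10: insert 30 -> lo=[2, 3, 6, 14, 14] (size 5, max 14) hi=[30, 33, 43, 45, 45] (size 5, min 30) -> median=22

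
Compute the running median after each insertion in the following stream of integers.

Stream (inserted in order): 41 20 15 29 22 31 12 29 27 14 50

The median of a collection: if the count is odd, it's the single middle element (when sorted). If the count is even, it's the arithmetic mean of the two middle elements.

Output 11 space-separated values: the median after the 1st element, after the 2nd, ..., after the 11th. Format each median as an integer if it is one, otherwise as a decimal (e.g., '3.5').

Step 1: insert 41 -> lo=[41] (size 1, max 41) hi=[] (size 0) -> median=41
Step 2: insert 20 -> lo=[20] (size 1, max 20) hi=[41] (size 1, min 41) -> median=30.5
Step 3: insert 15 -> lo=[15, 20] (size 2, max 20) hi=[41] (size 1, min 41) -> median=20
Step 4: insert 29 -> lo=[15, 20] (size 2, max 20) hi=[29, 41] (size 2, min 29) -> median=24.5
Step 5: insert 22 -> lo=[15, 20, 22] (size 3, max 22) hi=[29, 41] (size 2, min 29) -> median=22
Step 6: insert 31 -> lo=[15, 20, 22] (size 3, max 22) hi=[29, 31, 41] (size 3, min 29) -> median=25.5
Step 7: insert 12 -> lo=[12, 15, 20, 22] (size 4, max 22) hi=[29, 31, 41] (size 3, min 29) -> median=22
Step 8: insert 29 -> lo=[12, 15, 20, 22] (size 4, max 22) hi=[29, 29, 31, 41] (size 4, min 29) -> median=25.5
Step 9: insert 27 -> lo=[12, 15, 20, 22, 27] (size 5, max 27) hi=[29, 29, 31, 41] (size 4, min 29) -> median=27
Step 10: insert 14 -> lo=[12, 14, 15, 20, 22] (size 5, max 22) hi=[27, 29, 29, 31, 41] (size 5, min 27) -> median=24.5
Step 11: insert 50 -> lo=[12, 14, 15, 20, 22, 27] (size 6, max 27) hi=[29, 29, 31, 41, 50] (size 5, min 29) -> median=27

Answer: 41 30.5 20 24.5 22 25.5 22 25.5 27 24.5 27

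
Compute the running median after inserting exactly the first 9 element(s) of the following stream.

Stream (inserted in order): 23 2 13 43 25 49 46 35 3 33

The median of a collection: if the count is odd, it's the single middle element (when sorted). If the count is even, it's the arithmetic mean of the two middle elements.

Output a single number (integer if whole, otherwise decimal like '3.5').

Step 1: insert 23 -> lo=[23] (size 1, max 23) hi=[] (size 0) -> median=23
Step 2: insert 2 -> lo=[2] (size 1, max 2) hi=[23] (size 1, min 23) -> median=12.5
Step 3: insert 13 -> lo=[2, 13] (size 2, max 13) hi=[23] (size 1, min 23) -> median=13
Step 4: insert 43 -> lo=[2, 13] (size 2, max 13) hi=[23, 43] (size 2, min 23) -> median=18
Step 5: insert 25 -> lo=[2, 13, 23] (size 3, max 23) hi=[25, 43] (size 2, min 25) -> median=23
Step 6: insert 49 -> lo=[2, 13, 23] (size 3, max 23) hi=[25, 43, 49] (size 3, min 25) -> median=24
Step 7: insert 46 -> lo=[2, 13, 23, 25] (size 4, max 25) hi=[43, 46, 49] (size 3, min 43) -> median=25
Step 8: insert 35 -> lo=[2, 13, 23, 25] (size 4, max 25) hi=[35, 43, 46, 49] (size 4, min 35) -> median=30
Step 9: insert 3 -> lo=[2, 3, 13, 23, 25] (size 5, max 25) hi=[35, 43, 46, 49] (size 4, min 35) -> median=25

Answer: 25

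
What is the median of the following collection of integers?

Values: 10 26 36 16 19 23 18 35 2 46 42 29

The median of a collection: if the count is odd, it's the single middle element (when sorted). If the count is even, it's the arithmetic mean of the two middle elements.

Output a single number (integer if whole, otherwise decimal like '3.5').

Step 1: insert 10 -> lo=[10] (size 1, max 10) hi=[] (size 0) -> median=10
Step 2: insert 26 -> lo=[10] (size 1, max 10) hi=[26] (size 1, min 26) -> median=18
Step 3: insert 36 -> lo=[10, 26] (size 2, max 26) hi=[36] (size 1, min 36) -> median=26
Step 4: insert 16 -> lo=[10, 16] (size 2, max 16) hi=[26, 36] (size 2, min 26) -> median=21
Step 5: insert 19 -> lo=[10, 16, 19] (size 3, max 19) hi=[26, 36] (size 2, min 26) -> median=19
Step 6: insert 23 -> lo=[10, 16, 19] (size 3, max 19) hi=[23, 26, 36] (size 3, min 23) -> median=21
Step 7: insert 18 -> lo=[10, 16, 18, 19] (size 4, max 19) hi=[23, 26, 36] (size 3, min 23) -> median=19
Step 8: insert 35 -> lo=[10, 16, 18, 19] (size 4, max 19) hi=[23, 26, 35, 36] (size 4, min 23) -> median=21
Step 9: insert 2 -> lo=[2, 10, 16, 18, 19] (size 5, max 19) hi=[23, 26, 35, 36] (size 4, min 23) -> median=19
Step 10: insert 46 -> lo=[2, 10, 16, 18, 19] (size 5, max 19) hi=[23, 26, 35, 36, 46] (size 5, min 23) -> median=21
Step 11: insert 42 -> lo=[2, 10, 16, 18, 19, 23] (size 6, max 23) hi=[26, 35, 36, 42, 46] (size 5, min 26) -> median=23
Step 12: insert 29 -> lo=[2, 10, 16, 18, 19, 23] (size 6, max 23) hi=[26, 29, 35, 36, 42, 46] (size 6, min 26) -> median=24.5

Answer: 24.5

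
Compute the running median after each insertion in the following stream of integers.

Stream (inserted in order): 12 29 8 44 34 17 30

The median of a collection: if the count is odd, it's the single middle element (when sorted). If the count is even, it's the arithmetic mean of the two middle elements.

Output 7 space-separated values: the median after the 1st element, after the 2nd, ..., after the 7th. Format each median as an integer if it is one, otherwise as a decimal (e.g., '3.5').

Answer: 12 20.5 12 20.5 29 23 29

Derivation:
Step 1: insert 12 -> lo=[12] (size 1, max 12) hi=[] (size 0) -> median=12
Step 2: insert 29 -> lo=[12] (size 1, max 12) hi=[29] (size 1, min 29) -> median=20.5
Step 3: insert 8 -> lo=[8, 12] (size 2, max 12) hi=[29] (size 1, min 29) -> median=12
Step 4: insert 44 -> lo=[8, 12] (size 2, max 12) hi=[29, 44] (size 2, min 29) -> median=20.5
Step 5: insert 34 -> lo=[8, 12, 29] (size 3, max 29) hi=[34, 44] (size 2, min 34) -> median=29
Step 6: insert 17 -> lo=[8, 12, 17] (size 3, max 17) hi=[29, 34, 44] (size 3, min 29) -> median=23
Step 7: insert 30 -> lo=[8, 12, 17, 29] (size 4, max 29) hi=[30, 34, 44] (size 3, min 30) -> median=29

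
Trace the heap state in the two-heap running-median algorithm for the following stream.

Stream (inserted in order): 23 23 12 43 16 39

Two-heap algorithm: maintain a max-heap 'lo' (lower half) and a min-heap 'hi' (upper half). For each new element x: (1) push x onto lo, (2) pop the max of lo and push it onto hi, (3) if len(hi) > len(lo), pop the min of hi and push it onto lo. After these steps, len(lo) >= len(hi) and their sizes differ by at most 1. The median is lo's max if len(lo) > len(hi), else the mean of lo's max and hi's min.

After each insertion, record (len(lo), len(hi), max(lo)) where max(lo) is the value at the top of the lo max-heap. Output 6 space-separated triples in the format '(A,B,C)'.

Step 1: insert 23 -> lo=[23] hi=[] -> (len(lo)=1, len(hi)=0, max(lo)=23)
Step 2: insert 23 -> lo=[23] hi=[23] -> (len(lo)=1, len(hi)=1, max(lo)=23)
Step 3: insert 12 -> lo=[12, 23] hi=[23] -> (len(lo)=2, len(hi)=1, max(lo)=23)
Step 4: insert 43 -> lo=[12, 23] hi=[23, 43] -> (len(lo)=2, len(hi)=2, max(lo)=23)
Step 5: insert 16 -> lo=[12, 16, 23] hi=[23, 43] -> (len(lo)=3, len(hi)=2, max(lo)=23)
Step 6: insert 39 -> lo=[12, 16, 23] hi=[23, 39, 43] -> (len(lo)=3, len(hi)=3, max(lo)=23)

Answer: (1,0,23) (1,1,23) (2,1,23) (2,2,23) (3,2,23) (3,3,23)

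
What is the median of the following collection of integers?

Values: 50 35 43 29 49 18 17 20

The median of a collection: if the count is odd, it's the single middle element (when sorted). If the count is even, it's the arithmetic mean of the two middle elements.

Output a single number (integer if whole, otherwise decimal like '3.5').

Answer: 32

Derivation:
Step 1: insert 50 -> lo=[50] (size 1, max 50) hi=[] (size 0) -> median=50
Step 2: insert 35 -> lo=[35] (size 1, max 35) hi=[50] (size 1, min 50) -> median=42.5
Step 3: insert 43 -> lo=[35, 43] (size 2, max 43) hi=[50] (size 1, min 50) -> median=43
Step 4: insert 29 -> lo=[29, 35] (size 2, max 35) hi=[43, 50] (size 2, min 43) -> median=39
Step 5: insert 49 -> lo=[29, 35, 43] (size 3, max 43) hi=[49, 50] (size 2, min 49) -> median=43
Step 6: insert 18 -> lo=[18, 29, 35] (size 3, max 35) hi=[43, 49, 50] (size 3, min 43) -> median=39
Step 7: insert 17 -> lo=[17, 18, 29, 35] (size 4, max 35) hi=[43, 49, 50] (size 3, min 43) -> median=35
Step 8: insert 20 -> lo=[17, 18, 20, 29] (size 4, max 29) hi=[35, 43, 49, 50] (size 4, min 35) -> median=32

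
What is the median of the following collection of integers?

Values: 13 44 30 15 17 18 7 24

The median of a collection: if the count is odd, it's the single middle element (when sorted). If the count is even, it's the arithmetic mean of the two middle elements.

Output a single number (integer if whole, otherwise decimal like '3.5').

Answer: 17.5

Derivation:
Step 1: insert 13 -> lo=[13] (size 1, max 13) hi=[] (size 0) -> median=13
Step 2: insert 44 -> lo=[13] (size 1, max 13) hi=[44] (size 1, min 44) -> median=28.5
Step 3: insert 30 -> lo=[13, 30] (size 2, max 30) hi=[44] (size 1, min 44) -> median=30
Step 4: insert 15 -> lo=[13, 15] (size 2, max 15) hi=[30, 44] (size 2, min 30) -> median=22.5
Step 5: insert 17 -> lo=[13, 15, 17] (size 3, max 17) hi=[30, 44] (size 2, min 30) -> median=17
Step 6: insert 18 -> lo=[13, 15, 17] (size 3, max 17) hi=[18, 30, 44] (size 3, min 18) -> median=17.5
Step 7: insert 7 -> lo=[7, 13, 15, 17] (size 4, max 17) hi=[18, 30, 44] (size 3, min 18) -> median=17
Step 8: insert 24 -> lo=[7, 13, 15, 17] (size 4, max 17) hi=[18, 24, 30, 44] (size 4, min 18) -> median=17.5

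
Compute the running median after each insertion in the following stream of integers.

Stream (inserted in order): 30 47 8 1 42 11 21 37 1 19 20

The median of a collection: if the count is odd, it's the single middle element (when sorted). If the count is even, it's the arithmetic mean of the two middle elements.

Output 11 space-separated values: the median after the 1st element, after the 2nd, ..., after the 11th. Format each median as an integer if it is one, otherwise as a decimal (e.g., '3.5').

Step 1: insert 30 -> lo=[30] (size 1, max 30) hi=[] (size 0) -> median=30
Step 2: insert 47 -> lo=[30] (size 1, max 30) hi=[47] (size 1, min 47) -> median=38.5
Step 3: insert 8 -> lo=[8, 30] (size 2, max 30) hi=[47] (size 1, min 47) -> median=30
Step 4: insert 1 -> lo=[1, 8] (size 2, max 8) hi=[30, 47] (size 2, min 30) -> median=19
Step 5: insert 42 -> lo=[1, 8, 30] (size 3, max 30) hi=[42, 47] (size 2, min 42) -> median=30
Step 6: insert 11 -> lo=[1, 8, 11] (size 3, max 11) hi=[30, 42, 47] (size 3, min 30) -> median=20.5
Step 7: insert 21 -> lo=[1, 8, 11, 21] (size 4, max 21) hi=[30, 42, 47] (size 3, min 30) -> median=21
Step 8: insert 37 -> lo=[1, 8, 11, 21] (size 4, max 21) hi=[30, 37, 42, 47] (size 4, min 30) -> median=25.5
Step 9: insert 1 -> lo=[1, 1, 8, 11, 21] (size 5, max 21) hi=[30, 37, 42, 47] (size 4, min 30) -> median=21
Step 10: insert 19 -> lo=[1, 1, 8, 11, 19] (size 5, max 19) hi=[21, 30, 37, 42, 47] (size 5, min 21) -> median=20
Step 11: insert 20 -> lo=[1, 1, 8, 11, 19, 20] (size 6, max 20) hi=[21, 30, 37, 42, 47] (size 5, min 21) -> median=20

Answer: 30 38.5 30 19 30 20.5 21 25.5 21 20 20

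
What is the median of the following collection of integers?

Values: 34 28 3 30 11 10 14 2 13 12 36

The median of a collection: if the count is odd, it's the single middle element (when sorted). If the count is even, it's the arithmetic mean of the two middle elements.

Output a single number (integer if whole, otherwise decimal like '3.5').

Step 1: insert 34 -> lo=[34] (size 1, max 34) hi=[] (size 0) -> median=34
Step 2: insert 28 -> lo=[28] (size 1, max 28) hi=[34] (size 1, min 34) -> median=31
Step 3: insert 3 -> lo=[3, 28] (size 2, max 28) hi=[34] (size 1, min 34) -> median=28
Step 4: insert 30 -> lo=[3, 28] (size 2, max 28) hi=[30, 34] (size 2, min 30) -> median=29
Step 5: insert 11 -> lo=[3, 11, 28] (size 3, max 28) hi=[30, 34] (size 2, min 30) -> median=28
Step 6: insert 10 -> lo=[3, 10, 11] (size 3, max 11) hi=[28, 30, 34] (size 3, min 28) -> median=19.5
Step 7: insert 14 -> lo=[3, 10, 11, 14] (size 4, max 14) hi=[28, 30, 34] (size 3, min 28) -> median=14
Step 8: insert 2 -> lo=[2, 3, 10, 11] (size 4, max 11) hi=[14, 28, 30, 34] (size 4, min 14) -> median=12.5
Step 9: insert 13 -> lo=[2, 3, 10, 11, 13] (size 5, max 13) hi=[14, 28, 30, 34] (size 4, min 14) -> median=13
Step 10: insert 12 -> lo=[2, 3, 10, 11, 12] (size 5, max 12) hi=[13, 14, 28, 30, 34] (size 5, min 13) -> median=12.5
Step 11: insert 36 -> lo=[2, 3, 10, 11, 12, 13] (size 6, max 13) hi=[14, 28, 30, 34, 36] (size 5, min 14) -> median=13

Answer: 13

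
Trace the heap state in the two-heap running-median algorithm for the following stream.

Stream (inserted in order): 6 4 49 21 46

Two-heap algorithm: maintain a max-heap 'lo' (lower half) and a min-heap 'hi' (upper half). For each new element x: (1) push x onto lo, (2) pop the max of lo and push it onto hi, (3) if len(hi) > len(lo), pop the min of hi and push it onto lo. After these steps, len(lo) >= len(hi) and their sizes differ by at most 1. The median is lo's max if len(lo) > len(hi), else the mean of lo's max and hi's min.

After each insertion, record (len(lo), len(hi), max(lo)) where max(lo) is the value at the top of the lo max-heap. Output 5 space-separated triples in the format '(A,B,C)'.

Answer: (1,0,6) (1,1,4) (2,1,6) (2,2,6) (3,2,21)

Derivation:
Step 1: insert 6 -> lo=[6] hi=[] -> (len(lo)=1, len(hi)=0, max(lo)=6)
Step 2: insert 4 -> lo=[4] hi=[6] -> (len(lo)=1, len(hi)=1, max(lo)=4)
Step 3: insert 49 -> lo=[4, 6] hi=[49] -> (len(lo)=2, len(hi)=1, max(lo)=6)
Step 4: insert 21 -> lo=[4, 6] hi=[21, 49] -> (len(lo)=2, len(hi)=2, max(lo)=6)
Step 5: insert 46 -> lo=[4, 6, 21] hi=[46, 49] -> (len(lo)=3, len(hi)=2, max(lo)=21)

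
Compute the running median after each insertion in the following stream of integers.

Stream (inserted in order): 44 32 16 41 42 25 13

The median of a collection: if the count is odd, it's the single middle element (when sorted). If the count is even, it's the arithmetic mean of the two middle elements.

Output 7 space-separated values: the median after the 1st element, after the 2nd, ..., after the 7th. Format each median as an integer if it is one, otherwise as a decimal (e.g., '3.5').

Answer: 44 38 32 36.5 41 36.5 32

Derivation:
Step 1: insert 44 -> lo=[44] (size 1, max 44) hi=[] (size 0) -> median=44
Step 2: insert 32 -> lo=[32] (size 1, max 32) hi=[44] (size 1, min 44) -> median=38
Step 3: insert 16 -> lo=[16, 32] (size 2, max 32) hi=[44] (size 1, min 44) -> median=32
Step 4: insert 41 -> lo=[16, 32] (size 2, max 32) hi=[41, 44] (size 2, min 41) -> median=36.5
Step 5: insert 42 -> lo=[16, 32, 41] (size 3, max 41) hi=[42, 44] (size 2, min 42) -> median=41
Step 6: insert 25 -> lo=[16, 25, 32] (size 3, max 32) hi=[41, 42, 44] (size 3, min 41) -> median=36.5
Step 7: insert 13 -> lo=[13, 16, 25, 32] (size 4, max 32) hi=[41, 42, 44] (size 3, min 41) -> median=32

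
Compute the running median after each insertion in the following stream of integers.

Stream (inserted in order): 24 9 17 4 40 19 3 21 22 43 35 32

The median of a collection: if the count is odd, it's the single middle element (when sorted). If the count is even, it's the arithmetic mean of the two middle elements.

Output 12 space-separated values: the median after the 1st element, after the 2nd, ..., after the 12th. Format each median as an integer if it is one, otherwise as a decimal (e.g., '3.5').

Answer: 24 16.5 17 13 17 18 17 18 19 20 21 21.5

Derivation:
Step 1: insert 24 -> lo=[24] (size 1, max 24) hi=[] (size 0) -> median=24
Step 2: insert 9 -> lo=[9] (size 1, max 9) hi=[24] (size 1, min 24) -> median=16.5
Step 3: insert 17 -> lo=[9, 17] (size 2, max 17) hi=[24] (size 1, min 24) -> median=17
Step 4: insert 4 -> lo=[4, 9] (size 2, max 9) hi=[17, 24] (size 2, min 17) -> median=13
Step 5: insert 40 -> lo=[4, 9, 17] (size 3, max 17) hi=[24, 40] (size 2, min 24) -> median=17
Step 6: insert 19 -> lo=[4, 9, 17] (size 3, max 17) hi=[19, 24, 40] (size 3, min 19) -> median=18
Step 7: insert 3 -> lo=[3, 4, 9, 17] (size 4, max 17) hi=[19, 24, 40] (size 3, min 19) -> median=17
Step 8: insert 21 -> lo=[3, 4, 9, 17] (size 4, max 17) hi=[19, 21, 24, 40] (size 4, min 19) -> median=18
Step 9: insert 22 -> lo=[3, 4, 9, 17, 19] (size 5, max 19) hi=[21, 22, 24, 40] (size 4, min 21) -> median=19
Step 10: insert 43 -> lo=[3, 4, 9, 17, 19] (size 5, max 19) hi=[21, 22, 24, 40, 43] (size 5, min 21) -> median=20
Step 11: insert 35 -> lo=[3, 4, 9, 17, 19, 21] (size 6, max 21) hi=[22, 24, 35, 40, 43] (size 5, min 22) -> median=21
Step 12: insert 32 -> lo=[3, 4, 9, 17, 19, 21] (size 6, max 21) hi=[22, 24, 32, 35, 40, 43] (size 6, min 22) -> median=21.5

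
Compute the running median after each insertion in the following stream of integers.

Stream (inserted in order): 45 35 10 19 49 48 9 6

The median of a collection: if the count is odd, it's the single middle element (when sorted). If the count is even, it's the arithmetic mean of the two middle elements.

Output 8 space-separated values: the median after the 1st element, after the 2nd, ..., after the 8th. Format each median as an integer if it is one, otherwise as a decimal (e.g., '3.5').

Step 1: insert 45 -> lo=[45] (size 1, max 45) hi=[] (size 0) -> median=45
Step 2: insert 35 -> lo=[35] (size 1, max 35) hi=[45] (size 1, min 45) -> median=40
Step 3: insert 10 -> lo=[10, 35] (size 2, max 35) hi=[45] (size 1, min 45) -> median=35
Step 4: insert 19 -> lo=[10, 19] (size 2, max 19) hi=[35, 45] (size 2, min 35) -> median=27
Step 5: insert 49 -> lo=[10, 19, 35] (size 3, max 35) hi=[45, 49] (size 2, min 45) -> median=35
Step 6: insert 48 -> lo=[10, 19, 35] (size 3, max 35) hi=[45, 48, 49] (size 3, min 45) -> median=40
Step 7: insert 9 -> lo=[9, 10, 19, 35] (size 4, max 35) hi=[45, 48, 49] (size 3, min 45) -> median=35
Step 8: insert 6 -> lo=[6, 9, 10, 19] (size 4, max 19) hi=[35, 45, 48, 49] (size 4, min 35) -> median=27

Answer: 45 40 35 27 35 40 35 27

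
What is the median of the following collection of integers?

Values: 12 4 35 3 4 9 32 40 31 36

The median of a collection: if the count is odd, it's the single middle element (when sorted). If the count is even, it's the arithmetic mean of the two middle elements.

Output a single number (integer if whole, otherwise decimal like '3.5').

Step 1: insert 12 -> lo=[12] (size 1, max 12) hi=[] (size 0) -> median=12
Step 2: insert 4 -> lo=[4] (size 1, max 4) hi=[12] (size 1, min 12) -> median=8
Step 3: insert 35 -> lo=[4, 12] (size 2, max 12) hi=[35] (size 1, min 35) -> median=12
Step 4: insert 3 -> lo=[3, 4] (size 2, max 4) hi=[12, 35] (size 2, min 12) -> median=8
Step 5: insert 4 -> lo=[3, 4, 4] (size 3, max 4) hi=[12, 35] (size 2, min 12) -> median=4
Step 6: insert 9 -> lo=[3, 4, 4] (size 3, max 4) hi=[9, 12, 35] (size 3, min 9) -> median=6.5
Step 7: insert 32 -> lo=[3, 4, 4, 9] (size 4, max 9) hi=[12, 32, 35] (size 3, min 12) -> median=9
Step 8: insert 40 -> lo=[3, 4, 4, 9] (size 4, max 9) hi=[12, 32, 35, 40] (size 4, min 12) -> median=10.5
Step 9: insert 31 -> lo=[3, 4, 4, 9, 12] (size 5, max 12) hi=[31, 32, 35, 40] (size 4, min 31) -> median=12
Step 10: insert 36 -> lo=[3, 4, 4, 9, 12] (size 5, max 12) hi=[31, 32, 35, 36, 40] (size 5, min 31) -> median=21.5

Answer: 21.5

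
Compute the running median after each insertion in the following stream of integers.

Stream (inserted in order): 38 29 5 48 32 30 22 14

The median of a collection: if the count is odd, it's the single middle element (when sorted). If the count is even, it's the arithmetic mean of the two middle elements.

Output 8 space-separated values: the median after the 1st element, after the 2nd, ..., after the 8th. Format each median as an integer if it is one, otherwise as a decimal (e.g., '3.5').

Step 1: insert 38 -> lo=[38] (size 1, max 38) hi=[] (size 0) -> median=38
Step 2: insert 29 -> lo=[29] (size 1, max 29) hi=[38] (size 1, min 38) -> median=33.5
Step 3: insert 5 -> lo=[5, 29] (size 2, max 29) hi=[38] (size 1, min 38) -> median=29
Step 4: insert 48 -> lo=[5, 29] (size 2, max 29) hi=[38, 48] (size 2, min 38) -> median=33.5
Step 5: insert 32 -> lo=[5, 29, 32] (size 3, max 32) hi=[38, 48] (size 2, min 38) -> median=32
Step 6: insert 30 -> lo=[5, 29, 30] (size 3, max 30) hi=[32, 38, 48] (size 3, min 32) -> median=31
Step 7: insert 22 -> lo=[5, 22, 29, 30] (size 4, max 30) hi=[32, 38, 48] (size 3, min 32) -> median=30
Step 8: insert 14 -> lo=[5, 14, 22, 29] (size 4, max 29) hi=[30, 32, 38, 48] (size 4, min 30) -> median=29.5

Answer: 38 33.5 29 33.5 32 31 30 29.5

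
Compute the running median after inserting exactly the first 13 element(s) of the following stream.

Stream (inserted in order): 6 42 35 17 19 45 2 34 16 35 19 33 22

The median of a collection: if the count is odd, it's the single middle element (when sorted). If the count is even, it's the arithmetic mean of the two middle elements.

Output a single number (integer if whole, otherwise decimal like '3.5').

Step 1: insert 6 -> lo=[6] (size 1, max 6) hi=[] (size 0) -> median=6
Step 2: insert 42 -> lo=[6] (size 1, max 6) hi=[42] (size 1, min 42) -> median=24
Step 3: insert 35 -> lo=[6, 35] (size 2, max 35) hi=[42] (size 1, min 42) -> median=35
Step 4: insert 17 -> lo=[6, 17] (size 2, max 17) hi=[35, 42] (size 2, min 35) -> median=26
Step 5: insert 19 -> lo=[6, 17, 19] (size 3, max 19) hi=[35, 42] (size 2, min 35) -> median=19
Step 6: insert 45 -> lo=[6, 17, 19] (size 3, max 19) hi=[35, 42, 45] (size 3, min 35) -> median=27
Step 7: insert 2 -> lo=[2, 6, 17, 19] (size 4, max 19) hi=[35, 42, 45] (size 3, min 35) -> median=19
Step 8: insert 34 -> lo=[2, 6, 17, 19] (size 4, max 19) hi=[34, 35, 42, 45] (size 4, min 34) -> median=26.5
Step 9: insert 16 -> lo=[2, 6, 16, 17, 19] (size 5, max 19) hi=[34, 35, 42, 45] (size 4, min 34) -> median=19
Step 10: insert 35 -> lo=[2, 6, 16, 17, 19] (size 5, max 19) hi=[34, 35, 35, 42, 45] (size 5, min 34) -> median=26.5
Step 11: insert 19 -> lo=[2, 6, 16, 17, 19, 19] (size 6, max 19) hi=[34, 35, 35, 42, 45] (size 5, min 34) -> median=19
Step 12: insert 33 -> lo=[2, 6, 16, 17, 19, 19] (size 6, max 19) hi=[33, 34, 35, 35, 42, 45] (size 6, min 33) -> median=26
Step 13: insert 22 -> lo=[2, 6, 16, 17, 19, 19, 22] (size 7, max 22) hi=[33, 34, 35, 35, 42, 45] (size 6, min 33) -> median=22

Answer: 22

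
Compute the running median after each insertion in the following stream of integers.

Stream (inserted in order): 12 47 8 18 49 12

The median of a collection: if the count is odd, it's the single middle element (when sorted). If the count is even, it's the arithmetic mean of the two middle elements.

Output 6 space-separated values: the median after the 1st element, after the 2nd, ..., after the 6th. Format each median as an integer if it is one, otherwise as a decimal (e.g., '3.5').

Answer: 12 29.5 12 15 18 15

Derivation:
Step 1: insert 12 -> lo=[12] (size 1, max 12) hi=[] (size 0) -> median=12
Step 2: insert 47 -> lo=[12] (size 1, max 12) hi=[47] (size 1, min 47) -> median=29.5
Step 3: insert 8 -> lo=[8, 12] (size 2, max 12) hi=[47] (size 1, min 47) -> median=12
Step 4: insert 18 -> lo=[8, 12] (size 2, max 12) hi=[18, 47] (size 2, min 18) -> median=15
Step 5: insert 49 -> lo=[8, 12, 18] (size 3, max 18) hi=[47, 49] (size 2, min 47) -> median=18
Step 6: insert 12 -> lo=[8, 12, 12] (size 3, max 12) hi=[18, 47, 49] (size 3, min 18) -> median=15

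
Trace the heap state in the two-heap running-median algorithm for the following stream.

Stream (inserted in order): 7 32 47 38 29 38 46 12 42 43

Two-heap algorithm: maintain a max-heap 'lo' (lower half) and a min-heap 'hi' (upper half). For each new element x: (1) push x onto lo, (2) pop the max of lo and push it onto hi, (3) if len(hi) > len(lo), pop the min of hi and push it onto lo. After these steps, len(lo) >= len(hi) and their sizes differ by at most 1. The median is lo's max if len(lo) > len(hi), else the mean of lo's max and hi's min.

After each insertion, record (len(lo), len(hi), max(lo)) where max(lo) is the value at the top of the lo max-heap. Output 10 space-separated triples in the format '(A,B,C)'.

Step 1: insert 7 -> lo=[7] hi=[] -> (len(lo)=1, len(hi)=0, max(lo)=7)
Step 2: insert 32 -> lo=[7] hi=[32] -> (len(lo)=1, len(hi)=1, max(lo)=7)
Step 3: insert 47 -> lo=[7, 32] hi=[47] -> (len(lo)=2, len(hi)=1, max(lo)=32)
Step 4: insert 38 -> lo=[7, 32] hi=[38, 47] -> (len(lo)=2, len(hi)=2, max(lo)=32)
Step 5: insert 29 -> lo=[7, 29, 32] hi=[38, 47] -> (len(lo)=3, len(hi)=2, max(lo)=32)
Step 6: insert 38 -> lo=[7, 29, 32] hi=[38, 38, 47] -> (len(lo)=3, len(hi)=3, max(lo)=32)
Step 7: insert 46 -> lo=[7, 29, 32, 38] hi=[38, 46, 47] -> (len(lo)=4, len(hi)=3, max(lo)=38)
Step 8: insert 12 -> lo=[7, 12, 29, 32] hi=[38, 38, 46, 47] -> (len(lo)=4, len(hi)=4, max(lo)=32)
Step 9: insert 42 -> lo=[7, 12, 29, 32, 38] hi=[38, 42, 46, 47] -> (len(lo)=5, len(hi)=4, max(lo)=38)
Step 10: insert 43 -> lo=[7, 12, 29, 32, 38] hi=[38, 42, 43, 46, 47] -> (len(lo)=5, len(hi)=5, max(lo)=38)

Answer: (1,0,7) (1,1,7) (2,1,32) (2,2,32) (3,2,32) (3,3,32) (4,3,38) (4,4,32) (5,4,38) (5,5,38)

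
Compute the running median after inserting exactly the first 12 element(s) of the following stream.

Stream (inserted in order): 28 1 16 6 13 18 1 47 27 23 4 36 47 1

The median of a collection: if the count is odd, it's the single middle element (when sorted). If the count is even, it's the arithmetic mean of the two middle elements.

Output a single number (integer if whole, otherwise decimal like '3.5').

Step 1: insert 28 -> lo=[28] (size 1, max 28) hi=[] (size 0) -> median=28
Step 2: insert 1 -> lo=[1] (size 1, max 1) hi=[28] (size 1, min 28) -> median=14.5
Step 3: insert 16 -> lo=[1, 16] (size 2, max 16) hi=[28] (size 1, min 28) -> median=16
Step 4: insert 6 -> lo=[1, 6] (size 2, max 6) hi=[16, 28] (size 2, min 16) -> median=11
Step 5: insert 13 -> lo=[1, 6, 13] (size 3, max 13) hi=[16, 28] (size 2, min 16) -> median=13
Step 6: insert 18 -> lo=[1, 6, 13] (size 3, max 13) hi=[16, 18, 28] (size 3, min 16) -> median=14.5
Step 7: insert 1 -> lo=[1, 1, 6, 13] (size 4, max 13) hi=[16, 18, 28] (size 3, min 16) -> median=13
Step 8: insert 47 -> lo=[1, 1, 6, 13] (size 4, max 13) hi=[16, 18, 28, 47] (size 4, min 16) -> median=14.5
Step 9: insert 27 -> lo=[1, 1, 6, 13, 16] (size 5, max 16) hi=[18, 27, 28, 47] (size 4, min 18) -> median=16
Step 10: insert 23 -> lo=[1, 1, 6, 13, 16] (size 5, max 16) hi=[18, 23, 27, 28, 47] (size 5, min 18) -> median=17
Step 11: insert 4 -> lo=[1, 1, 4, 6, 13, 16] (size 6, max 16) hi=[18, 23, 27, 28, 47] (size 5, min 18) -> median=16
Step 12: insert 36 -> lo=[1, 1, 4, 6, 13, 16] (size 6, max 16) hi=[18, 23, 27, 28, 36, 47] (size 6, min 18) -> median=17

Answer: 17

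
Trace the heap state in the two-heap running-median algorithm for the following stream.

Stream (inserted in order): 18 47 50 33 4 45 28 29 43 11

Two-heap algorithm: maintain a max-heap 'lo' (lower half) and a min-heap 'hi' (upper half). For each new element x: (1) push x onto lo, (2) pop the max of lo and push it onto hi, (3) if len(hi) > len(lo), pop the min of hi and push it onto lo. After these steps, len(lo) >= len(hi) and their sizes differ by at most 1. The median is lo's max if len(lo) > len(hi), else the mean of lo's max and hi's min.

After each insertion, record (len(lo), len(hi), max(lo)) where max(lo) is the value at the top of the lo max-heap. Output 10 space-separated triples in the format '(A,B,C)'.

Answer: (1,0,18) (1,1,18) (2,1,47) (2,2,33) (3,2,33) (3,3,33) (4,3,33) (4,4,29) (5,4,33) (5,5,29)

Derivation:
Step 1: insert 18 -> lo=[18] hi=[] -> (len(lo)=1, len(hi)=0, max(lo)=18)
Step 2: insert 47 -> lo=[18] hi=[47] -> (len(lo)=1, len(hi)=1, max(lo)=18)
Step 3: insert 50 -> lo=[18, 47] hi=[50] -> (len(lo)=2, len(hi)=1, max(lo)=47)
Step 4: insert 33 -> lo=[18, 33] hi=[47, 50] -> (len(lo)=2, len(hi)=2, max(lo)=33)
Step 5: insert 4 -> lo=[4, 18, 33] hi=[47, 50] -> (len(lo)=3, len(hi)=2, max(lo)=33)
Step 6: insert 45 -> lo=[4, 18, 33] hi=[45, 47, 50] -> (len(lo)=3, len(hi)=3, max(lo)=33)
Step 7: insert 28 -> lo=[4, 18, 28, 33] hi=[45, 47, 50] -> (len(lo)=4, len(hi)=3, max(lo)=33)
Step 8: insert 29 -> lo=[4, 18, 28, 29] hi=[33, 45, 47, 50] -> (len(lo)=4, len(hi)=4, max(lo)=29)
Step 9: insert 43 -> lo=[4, 18, 28, 29, 33] hi=[43, 45, 47, 50] -> (len(lo)=5, len(hi)=4, max(lo)=33)
Step 10: insert 11 -> lo=[4, 11, 18, 28, 29] hi=[33, 43, 45, 47, 50] -> (len(lo)=5, len(hi)=5, max(lo)=29)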